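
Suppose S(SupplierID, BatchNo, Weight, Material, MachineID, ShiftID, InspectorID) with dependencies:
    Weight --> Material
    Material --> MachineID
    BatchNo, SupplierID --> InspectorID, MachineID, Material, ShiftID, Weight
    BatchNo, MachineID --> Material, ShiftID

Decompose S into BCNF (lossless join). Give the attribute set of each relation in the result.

{BatchNo, InspectorID, SupplierID, Weight}; {BatchNo, ShiftID, Weight}; {MachineID, Material}; {Material, Weight}

Candidate key of the original relation: {BatchNo, SupplierID}.
{BatchNo, InspectorID, MachineID, Material, ShiftID, SupplierID, Weight}: {Weight} determines {MachineID, Material, Weight} here but is not a superkey — split on Weight --> MachineID, Material, giving {MachineID, Material, Weight} and {BatchNo, InspectorID, ShiftID, SupplierID, Weight}.
{MachineID, Material, Weight}: {Material} determines {MachineID, Material} here but is not a superkey — split on Material --> MachineID, giving {MachineID, Material} and {Material, Weight}.
{MachineID, Material}: every determinant is a superkey — BCNF.
{Material, Weight}: every determinant is a superkey — BCNF.
{BatchNo, InspectorID, ShiftID, SupplierID, Weight}: {BatchNo, Weight} determines {BatchNo, ShiftID, Weight} here but is not a superkey — split on BatchNo, Weight --> ShiftID, giving {BatchNo, ShiftID, Weight} and {BatchNo, InspectorID, SupplierID, Weight}.
{BatchNo, ShiftID, Weight}: every determinant is a superkey — BCNF.
{BatchNo, InspectorID, SupplierID, Weight}: every determinant is a superkey — BCNF.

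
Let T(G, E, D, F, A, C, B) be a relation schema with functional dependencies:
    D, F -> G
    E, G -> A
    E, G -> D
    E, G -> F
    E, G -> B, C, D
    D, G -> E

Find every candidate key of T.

Closure of {D, F} is {A, B, C, D, E, F, G}, the whole schema; {D, F} is a candidate key.
Closure of {D, G} is {A, B, C, D, E, F, G}, the whole schema; {D, G} is a candidate key.
Closure of {E, G} is {A, B, C, D, E, F, G}, the whole schema; {E, G} is a candidate key.
No proper subset of any of these is a key, and no other minimal superkey exists.

{D, F}, {D, G}, {E, G}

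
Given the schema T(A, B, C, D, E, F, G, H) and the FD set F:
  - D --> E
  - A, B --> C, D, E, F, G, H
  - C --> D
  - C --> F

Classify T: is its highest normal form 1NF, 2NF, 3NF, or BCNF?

2NF

Candidate key: {A, B}. Prime attributes: {A, B}.
D --> E: {D}⁺ = {D, E}, which is not all of the attributes, so the left side is not a superkey — BCNF is violated.
D --> E has non-prime {E} on the right and a non-superkey on the left, so 3NF fails.
Checking every proper subset of each key, none determines a non-prime attribute — 2NF is satisfied.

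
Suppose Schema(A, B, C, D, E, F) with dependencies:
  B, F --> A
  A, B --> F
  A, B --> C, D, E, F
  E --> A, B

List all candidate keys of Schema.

{E}⁺ = {A, B, C, D, E, F}, which is every attribute, so {E} is a candidate key.
{A, B}⁺ = {A, B, C, D, E, F}, which is every attribute, so {A, B} is a candidate key.
{B, F}⁺ = {A, B, C, D, E, F}, which is every attribute, so {B, F} is a candidate key.
No proper subset of any of these is a key, and no other minimal superkey exists.

{A, B}, {B, F}, {E}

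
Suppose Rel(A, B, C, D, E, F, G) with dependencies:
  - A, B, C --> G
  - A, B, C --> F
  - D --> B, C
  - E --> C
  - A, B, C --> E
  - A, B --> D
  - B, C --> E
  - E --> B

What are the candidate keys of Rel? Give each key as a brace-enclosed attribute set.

No FD produces {A}, so it must be in every candidate key.
{A, B}⁺ = {A, B, C, D, E, F, G}, which is every attribute, so {A, B} is a candidate key.
{A, D}⁺ = {A, B, C, D, E, F, G}, which is every attribute, so {A, D} is a candidate key.
{A, E}⁺ = {A, B, C, D, E, F, G}, which is every attribute, so {A, E} is a candidate key.
Any other superkey properly contains one of these, so there are no further candidate keys.

{A, B}, {A, D}, {A, E}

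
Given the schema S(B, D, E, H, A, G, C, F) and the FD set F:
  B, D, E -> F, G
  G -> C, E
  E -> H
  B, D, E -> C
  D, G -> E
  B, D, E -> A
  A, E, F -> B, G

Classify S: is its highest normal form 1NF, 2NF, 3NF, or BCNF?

Candidate keys: {A, D, E, F}, {A, D, F, G}, {B, D, E}, {B, D, G}. Prime attributes: {A, B, D, E, F, G}.
G -> C, E breaks BCNF: {G}⁺ = {C, E, G, H}, so {G} is not a superkey.
Because {C} is non-prime and the left side of G -> C, E is not a superkey, the relation is not in 3NF.
The proper key subset {E} of {B, D, E} determines non-prime {H}, so the relation is not even in 2NF.

1NF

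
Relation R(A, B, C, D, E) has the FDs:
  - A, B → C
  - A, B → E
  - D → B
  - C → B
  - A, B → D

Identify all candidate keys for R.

Attributes never on any right-hand side: {A} — every candidate key must contain it.
{A, B}⁺ = {A, B, C, D, E} — all of the relation — so {A, B} is a candidate key.
{A, C}⁺ = {A, B, C, D, E} — all of the relation — so {A, C} is a candidate key.
{A, D}⁺ = {A, B, C, D, E} — all of the relation — so {A, D} is a candidate key.
Any other superkey properly contains one of these, so there are no further candidate keys.

{A, B}, {A, C}, {A, D}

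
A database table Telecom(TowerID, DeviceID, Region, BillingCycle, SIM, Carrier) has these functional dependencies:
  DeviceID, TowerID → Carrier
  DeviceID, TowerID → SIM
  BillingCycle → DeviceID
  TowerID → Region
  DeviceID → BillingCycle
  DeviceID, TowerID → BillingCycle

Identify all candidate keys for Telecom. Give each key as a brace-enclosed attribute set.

{BillingCycle, TowerID}, {DeviceID, TowerID}

{TowerID} never appears on the right of any FD, so every key must include it.
{BillingCycle, TowerID}⁺ = {BillingCycle, Carrier, DeviceID, Region, SIM, TowerID}, which is every attribute, so {BillingCycle, TowerID} is a candidate key.
{DeviceID, TowerID}⁺ = {BillingCycle, Carrier, DeviceID, Region, SIM, TowerID}, which is every attribute, so {DeviceID, TowerID} is a candidate key.
Any other superkey properly contains one of these, so there are no further candidate keys.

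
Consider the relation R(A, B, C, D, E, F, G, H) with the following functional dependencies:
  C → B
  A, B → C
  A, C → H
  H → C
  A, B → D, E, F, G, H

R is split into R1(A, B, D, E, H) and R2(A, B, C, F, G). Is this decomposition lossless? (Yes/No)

R1 ∩ R2 = {A, B}; its closure under F is {A, B, C, D, E, F, G, H}.
R1 is contained in that closure, so R1 ∩ R2 → R1 holds and the join is lossless.

Yes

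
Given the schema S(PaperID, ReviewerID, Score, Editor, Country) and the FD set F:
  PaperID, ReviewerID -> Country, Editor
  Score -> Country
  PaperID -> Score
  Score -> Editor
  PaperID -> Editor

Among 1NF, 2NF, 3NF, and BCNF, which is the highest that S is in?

Candidate key: {PaperID, ReviewerID}. Prime attributes: {PaperID, ReviewerID}.
Score -> Country breaks BCNF: {Score}⁺ = {Country, Editor, Score}, so {Score} is not a superkey.
Because {Country} is non-prime and the left side of Score -> Country is not a superkey, the relation is not in 3NF.
Since {PaperID} ⊂ {PaperID, ReviewerID} and {PaperID}⁺ ⊇ {Country, Editor, Score} with {Country, Editor, Score} non-prime, there is a partial dependency; 2NF fails.

1NF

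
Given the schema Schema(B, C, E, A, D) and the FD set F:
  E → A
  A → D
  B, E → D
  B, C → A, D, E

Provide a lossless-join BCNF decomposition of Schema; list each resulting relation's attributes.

Candidate key of the original relation: {B, C}.
{A, B, C, D, E}: {E} determines {A, D, E} here but is not a superkey — split on E → A, D, giving {A, D, E} and {B, C, E}.
{A, D, E}: {A} determines {A, D} here but is not a superkey — split on A → D, giving {A, D} and {A, E}.
{A, D}: every determinant is a superkey — BCNF.
{A, E}: every determinant is a superkey — BCNF.
{B, C, E}: every determinant is a superkey — BCNF.

{A, D}; {A, E}; {B, C, E}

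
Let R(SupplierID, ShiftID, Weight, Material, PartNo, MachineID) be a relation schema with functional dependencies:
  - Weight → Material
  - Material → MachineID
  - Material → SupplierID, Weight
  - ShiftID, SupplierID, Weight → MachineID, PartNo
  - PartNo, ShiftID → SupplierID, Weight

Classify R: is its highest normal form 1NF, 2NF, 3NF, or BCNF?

1NF

Candidate keys: {Material, ShiftID}, {PartNo, ShiftID}, {ShiftID, Weight}. Prime attributes: {Material, PartNo, ShiftID, Weight}.
For Weight → Material we have {Weight}⁺ = {MachineID, Material, SupplierID, Weight}; {Weight} is not a superkey, so BCNF fails.
Because {MachineID} is non-prime and the left side of Material → MachineID is not a superkey, the relation is not in 3NF.
Since {Material} ⊂ {Material, ShiftID} and {Material}⁺ ⊇ {MachineID, SupplierID} with {MachineID, SupplierID} non-prime, there is a partial dependency; 2NF fails.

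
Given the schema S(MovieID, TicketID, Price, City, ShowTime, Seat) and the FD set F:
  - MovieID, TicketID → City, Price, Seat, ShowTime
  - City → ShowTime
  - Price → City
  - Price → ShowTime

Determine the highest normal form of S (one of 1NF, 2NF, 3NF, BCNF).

2NF

Candidate key: {MovieID, TicketID}. Prime attributes: {MovieID, TicketID}.
City → ShowTime: {City}⁺ = {City, ShowTime}, which is not all of the attributes, so the left side is not a superkey — BCNF is violated.
City → ShowTime has non-prime {ShowTime} on the right and a non-superkey on the left, so 3NF fails.
No proper subset of a key has a non-prime attribute in its closure, so there is no partial dependency; 2NF holds.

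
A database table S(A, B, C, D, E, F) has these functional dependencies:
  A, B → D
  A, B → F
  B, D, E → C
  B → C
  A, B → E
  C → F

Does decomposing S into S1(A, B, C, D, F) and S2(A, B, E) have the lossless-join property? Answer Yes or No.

The shared attributes are {A, B} and {A, B}⁺ = {A, B, C, D, E, F}.
This includes all of S1, so the common attributes are a superkey of S1 — the join is lossless.

Yes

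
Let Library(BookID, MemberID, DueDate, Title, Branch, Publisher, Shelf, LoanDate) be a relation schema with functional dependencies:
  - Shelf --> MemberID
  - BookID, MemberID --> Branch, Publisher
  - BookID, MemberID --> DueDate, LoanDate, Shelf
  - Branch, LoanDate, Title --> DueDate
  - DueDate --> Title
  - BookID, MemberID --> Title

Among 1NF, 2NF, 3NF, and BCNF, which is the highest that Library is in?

2NF

Candidate keys: {BookID, MemberID}, {BookID, Shelf}. Prime attributes: {BookID, MemberID, Shelf}.
Shelf --> MemberID: {Shelf}⁺ = {MemberID, Shelf}, which is not all of the attributes, so the left side is not a superkey — BCNF is violated.
Branch, LoanDate, Title --> DueDate determines the non-prime attribute {DueDate} from a non-superkey — 3NF is violated.
Checking every proper subset of each key, none determines a non-prime attribute — 2NF is satisfied.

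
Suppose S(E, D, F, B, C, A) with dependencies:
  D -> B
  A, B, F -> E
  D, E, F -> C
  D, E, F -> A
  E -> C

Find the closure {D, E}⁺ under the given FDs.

{B, C, D, E}

Start with {D, E}.
D -> B applies; add {B} → now {B, D, E}.
E -> C applies; add {C} → now {B, C, D, E}.
No further FD applies.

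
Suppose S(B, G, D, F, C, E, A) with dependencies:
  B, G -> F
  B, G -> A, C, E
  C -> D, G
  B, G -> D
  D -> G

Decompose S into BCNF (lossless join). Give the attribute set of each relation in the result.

Candidate keys of the original relation: {B, C}, {B, D}, {B, G}.
In {A, B, C, D, E, F, G}, {C} is not a superkey ({C}⁺ restricted to this set is {C, D, G}), so split on C -> D, G into {C, D, G} and {A, B, C, E, F}.
In {C, D, G}, {D} is not a superkey ({D}⁺ restricted to this set is {D, G}), so split on D -> G into {D, G} and {C, D}.
{D, G}: every determinant is a superkey — BCNF.
{C, D}: every determinant is a superkey — BCNF.
{A, B, C, E, F}: every determinant is a superkey — BCNF.

{A, B, C, E, F}; {C, D}; {D, G}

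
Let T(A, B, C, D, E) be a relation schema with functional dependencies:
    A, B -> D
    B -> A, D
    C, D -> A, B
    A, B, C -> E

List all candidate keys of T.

Attributes never on any right-hand side: {C} — every candidate key must contain it.
Closure of {B, C} is {A, B, C, D, E}, the whole schema; {B, C} is a candidate key.
Closure of {C, D} is {A, B, C, D, E}, the whole schema; {C, D} is a candidate key.
Any other superkey properly contains one of these, so there are no further candidate keys.

{B, C}, {C, D}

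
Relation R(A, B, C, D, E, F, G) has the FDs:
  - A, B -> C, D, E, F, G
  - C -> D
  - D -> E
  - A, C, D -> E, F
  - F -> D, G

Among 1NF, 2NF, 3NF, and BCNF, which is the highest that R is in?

Candidate key: {A, B}. Prime attributes: {A, B}.
C -> D breaks BCNF: {C}⁺ = {C, D, E}, so {C} is not a superkey.
C -> D determines the non-prime attribute {D} from a non-superkey — 3NF is violated.
Checking every proper subset of each key, none determines a non-prime attribute — 2NF is satisfied.

2NF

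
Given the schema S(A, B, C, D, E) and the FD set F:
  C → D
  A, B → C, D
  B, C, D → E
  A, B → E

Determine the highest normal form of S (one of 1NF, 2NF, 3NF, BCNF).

Candidate key: {A, B}. Prime attributes: {A, B}.
For C → D we have {C}⁺ = {C, D}; {C} is not a superkey, so BCNF fails.
C → D has non-prime {D} on the right and a non-superkey on the left, so 3NF fails.
Checking every proper subset of each key, none determines a non-prime attribute — 2NF is satisfied.

2NF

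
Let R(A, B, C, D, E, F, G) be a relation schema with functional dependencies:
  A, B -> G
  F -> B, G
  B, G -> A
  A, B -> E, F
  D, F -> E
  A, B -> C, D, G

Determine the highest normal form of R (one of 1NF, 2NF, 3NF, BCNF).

Candidate keys: {A, B}, {B, G}, {F}. Prime attributes: {A, B, F, G}.
The left-hand side of every FD is a superkey, so BCNF is satisfied.

BCNF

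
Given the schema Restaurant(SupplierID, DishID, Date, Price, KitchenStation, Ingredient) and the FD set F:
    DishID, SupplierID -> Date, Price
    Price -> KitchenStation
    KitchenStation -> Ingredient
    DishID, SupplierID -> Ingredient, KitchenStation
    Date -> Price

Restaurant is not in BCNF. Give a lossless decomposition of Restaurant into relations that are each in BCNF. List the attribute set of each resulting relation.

{Date, DishID, SupplierID}; {Date, Price}; {Ingredient, KitchenStation}; {KitchenStation, Price}

Candidate key of the original relation: {DishID, SupplierID}.
Within {Date, DishID, Ingredient, KitchenStation, Price, SupplierID}: {Price}⁺ ∩ {Date, DishID, Ingredient, KitchenStation, Price, SupplierID} = {Ingredient, KitchenStation, Price}, not the whole set, so Price -> Ingredient, KitchenStation violates BCNF; decompose into {Ingredient, KitchenStation, Price} and {Date, DishID, Price, SupplierID}.
Within {Ingredient, KitchenStation, Price}: {KitchenStation}⁺ ∩ {Ingredient, KitchenStation, Price} = {Ingredient, KitchenStation}, not the whole set, so KitchenStation -> Ingredient violates BCNF; decompose into {Ingredient, KitchenStation} and {KitchenStation, Price}.
{Ingredient, KitchenStation} has no BCNF violation.
{KitchenStation, Price} has no BCNF violation.
Within {Date, DishID, Price, SupplierID}: {Date}⁺ ∩ {Date, DishID, Price, SupplierID} = {Date, Price}, not the whole set, so Date -> Price violates BCNF; decompose into {Date, Price} and {Date, DishID, SupplierID}.
{Date, Price} has no BCNF violation.
{Date, DishID, SupplierID} has no BCNF violation.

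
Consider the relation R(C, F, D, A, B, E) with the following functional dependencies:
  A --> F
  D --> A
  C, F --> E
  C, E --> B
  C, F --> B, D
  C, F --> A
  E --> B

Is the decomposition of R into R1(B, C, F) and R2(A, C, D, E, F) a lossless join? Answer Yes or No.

Yes

R1 ∩ R2 = {C, F}; its closure under F is {A, B, C, D, E, F}.
R1 is contained in that closure, so R1 ∩ R2 --> R1 holds and the join is lossless.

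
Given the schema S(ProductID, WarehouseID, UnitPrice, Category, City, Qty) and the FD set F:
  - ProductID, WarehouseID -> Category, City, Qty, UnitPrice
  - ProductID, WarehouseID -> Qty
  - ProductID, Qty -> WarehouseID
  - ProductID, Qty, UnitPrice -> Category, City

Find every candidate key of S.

{ProductID} never appears on the right of any FD, so every key must include it.
{ProductID, Qty} is a candidate key since {ProductID, Qty}⁺ = {Category, City, ProductID, Qty, UnitPrice, WarehouseID} covers every attribute.
{ProductID, WarehouseID} is a candidate key since {ProductID, WarehouseID}⁺ = {Category, City, ProductID, Qty, UnitPrice, WarehouseID} covers every attribute.
These are minimal and exhaustive — every other superkey contains one of them.

{ProductID, Qty}, {ProductID, WarehouseID}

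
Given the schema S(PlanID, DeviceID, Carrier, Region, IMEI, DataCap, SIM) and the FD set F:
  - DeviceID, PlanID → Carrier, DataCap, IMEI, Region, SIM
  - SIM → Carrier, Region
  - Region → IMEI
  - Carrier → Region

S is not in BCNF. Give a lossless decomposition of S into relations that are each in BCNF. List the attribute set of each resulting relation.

Candidate key of the original relation: {DeviceID, PlanID}.
Within {Carrier, DataCap, DeviceID, IMEI, PlanID, Region, SIM}: {SIM}⁺ ∩ {Carrier, DataCap, DeviceID, IMEI, PlanID, Region, SIM} = {Carrier, IMEI, Region, SIM}, not the whole set, so SIM → Carrier, IMEI, Region violates BCNF; decompose into {Carrier, IMEI, Region, SIM} and {DataCap, DeviceID, PlanID, SIM}.
Within {Carrier, IMEI, Region, SIM}: {Region}⁺ ∩ {Carrier, IMEI, Region, SIM} = {IMEI, Region}, not the whole set, so Region → IMEI violates BCNF; decompose into {IMEI, Region} and {Carrier, Region, SIM}.
{IMEI, Region} has no BCNF violation.
Within {Carrier, Region, SIM}: {Carrier}⁺ ∩ {Carrier, Region, SIM} = {Carrier, Region}, not the whole set, so Carrier → Region violates BCNF; decompose into {Carrier, Region} and {Carrier, SIM}.
{Carrier, Region} has no BCNF violation.
{Carrier, SIM} has no BCNF violation.
{DataCap, DeviceID, PlanID, SIM} has no BCNF violation.

{Carrier, Region}; {Carrier, SIM}; {DataCap, DeviceID, PlanID, SIM}; {IMEI, Region}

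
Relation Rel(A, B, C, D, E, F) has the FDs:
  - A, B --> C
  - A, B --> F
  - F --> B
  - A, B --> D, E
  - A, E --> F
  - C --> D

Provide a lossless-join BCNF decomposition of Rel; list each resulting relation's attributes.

{A, C, E, F}; {B, F}; {C, D}

Candidate keys of the original relation: {A, B}, {A, E}, {A, F}.
In {A, B, C, D, E, F}, {F} is not a superkey ({F}⁺ restricted to this set is {B, F}), so split on F --> B into {B, F} and {A, C, D, E, F}.
{B, F} has no BCNF violation.
In {A, C, D, E, F}, {C} is not a superkey ({C}⁺ restricted to this set is {C, D}), so split on C --> D into {C, D} and {A, C, E, F}.
{C, D} has no BCNF violation.
{A, C, E, F} has no BCNF violation.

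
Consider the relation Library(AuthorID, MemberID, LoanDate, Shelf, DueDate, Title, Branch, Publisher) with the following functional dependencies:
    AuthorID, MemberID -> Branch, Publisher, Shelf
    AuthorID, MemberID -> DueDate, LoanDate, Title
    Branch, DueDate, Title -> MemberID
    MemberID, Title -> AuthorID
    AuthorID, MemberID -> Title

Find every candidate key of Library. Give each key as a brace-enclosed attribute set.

Closure of {AuthorID, MemberID} is {AuthorID, Branch, DueDate, LoanDate, MemberID, Publisher, Shelf, Title}, the whole schema; {AuthorID, MemberID} is a candidate key.
Closure of {MemberID, Title} is {AuthorID, Branch, DueDate, LoanDate, MemberID, Publisher, Shelf, Title}, the whole schema; {MemberID, Title} is a candidate key.
Closure of {Branch, DueDate, Title} is {AuthorID, Branch, DueDate, LoanDate, MemberID, Publisher, Shelf, Title}, the whole schema; {Branch, DueDate, Title} is a candidate key.
These are minimal and exhaustive — every other superkey contains one of them.

{AuthorID, MemberID}, {Branch, DueDate, Title}, {MemberID, Title}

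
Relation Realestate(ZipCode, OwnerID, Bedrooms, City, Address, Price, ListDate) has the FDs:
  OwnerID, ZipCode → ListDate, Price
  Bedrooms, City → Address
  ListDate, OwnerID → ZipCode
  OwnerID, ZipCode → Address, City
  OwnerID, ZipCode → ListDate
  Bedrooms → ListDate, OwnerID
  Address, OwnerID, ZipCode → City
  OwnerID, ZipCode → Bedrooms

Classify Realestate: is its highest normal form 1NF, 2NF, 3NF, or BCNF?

Candidate keys: {Bedrooms}, {ListDate, OwnerID}, {OwnerID, ZipCode}. Prime attributes: {Bedrooms, ListDate, OwnerID, ZipCode}.
Each dependency's left side is a superkey — BCNF holds.

BCNF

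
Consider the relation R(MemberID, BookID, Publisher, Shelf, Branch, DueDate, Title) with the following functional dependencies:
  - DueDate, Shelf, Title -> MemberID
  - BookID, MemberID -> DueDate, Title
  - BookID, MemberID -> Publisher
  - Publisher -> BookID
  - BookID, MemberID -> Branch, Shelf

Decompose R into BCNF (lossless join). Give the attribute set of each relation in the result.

Candidate keys of the original relation: {BookID, DueDate, Shelf, Title}, {BookID, MemberID}, {DueDate, Publisher, Shelf, Title}, {MemberID, Publisher}.
{BookID, Branch, DueDate, MemberID, Publisher, Shelf, Title}: {DueDate, Shelf, Title} determines {DueDate, MemberID, Shelf, Title} here but is not a superkey — split on DueDate, Shelf, Title -> MemberID, giving {DueDate, MemberID, Shelf, Title} and {BookID, Branch, DueDate, Publisher, Shelf, Title}.
{DueDate, MemberID, Shelf, Title} is in BCNF.
{BookID, Branch, DueDate, Publisher, Shelf, Title}: {Publisher} determines {BookID, Publisher} here but is not a superkey — split on Publisher -> BookID, giving {BookID, Publisher} and {Branch, DueDate, Publisher, Shelf, Title}.
{BookID, Publisher} is in BCNF.
{Branch, DueDate, Publisher, Shelf, Title} is in BCNF.

{BookID, Publisher}; {Branch, DueDate, Publisher, Shelf, Title}; {DueDate, MemberID, Shelf, Title}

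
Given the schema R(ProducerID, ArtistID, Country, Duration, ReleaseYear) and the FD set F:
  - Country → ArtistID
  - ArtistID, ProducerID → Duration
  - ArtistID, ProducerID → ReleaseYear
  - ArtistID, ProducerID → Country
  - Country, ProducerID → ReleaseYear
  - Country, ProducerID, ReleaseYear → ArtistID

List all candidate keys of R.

Attributes never on any right-hand side: {ProducerID} — every candidate key must contain it.
Closure of {ArtistID, ProducerID} is {ArtistID, Country, Duration, ProducerID, ReleaseYear}, the whole schema; {ArtistID, ProducerID} is a candidate key.
Closure of {Country, ProducerID} is {ArtistID, Country, Duration, ProducerID, ReleaseYear}, the whole schema; {Country, ProducerID} is a candidate key.
No proper subset of any of these is a key, and no other minimal superkey exists.

{ArtistID, ProducerID}, {Country, ProducerID}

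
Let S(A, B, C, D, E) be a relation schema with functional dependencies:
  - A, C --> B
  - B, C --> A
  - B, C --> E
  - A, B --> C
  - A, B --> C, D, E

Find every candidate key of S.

{A, B} is a candidate key since {A, B}⁺ = {A, B, C, D, E} covers every attribute.
{A, C} is a candidate key since {A, C}⁺ = {A, B, C, D, E} covers every attribute.
{B, C} is a candidate key since {B, C}⁺ = {A, B, C, D, E} covers every attribute.
These are minimal and exhaustive — every other superkey contains one of them.

{A, B}, {A, C}, {B, C}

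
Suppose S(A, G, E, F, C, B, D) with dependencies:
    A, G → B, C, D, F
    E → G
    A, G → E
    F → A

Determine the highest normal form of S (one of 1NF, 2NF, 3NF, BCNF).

Candidate keys: {A, E}, {A, G}, {E, F}, {F, G}. Prime attributes: {A, E, F, G}.
For E → G we have {E}⁺ = {E, G}; {E} is not a superkey, so BCNF fails.
But every attribute on its right side ({G}) is prime, and the same holds for every other non-superkey FD, so 3NF still holds.

3NF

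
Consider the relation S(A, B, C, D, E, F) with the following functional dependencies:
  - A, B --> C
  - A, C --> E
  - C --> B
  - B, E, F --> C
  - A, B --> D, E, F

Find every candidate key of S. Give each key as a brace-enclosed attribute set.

No FD produces {A}, so it must be in every candidate key.
Closure of {A, B} is {A, B, C, D, E, F}, the whole schema; {A, B} is a candidate key.
Closure of {A, C} is {A, B, C, D, E, F}, the whole schema; {A, C} is a candidate key.
Any other superkey properly contains one of these, so there are no further candidate keys.

{A, B}, {A, C}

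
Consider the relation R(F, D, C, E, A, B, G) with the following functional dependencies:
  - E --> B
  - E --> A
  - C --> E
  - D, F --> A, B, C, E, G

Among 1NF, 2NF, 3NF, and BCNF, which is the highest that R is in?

2NF

Candidate key: {D, F}. Prime attributes: {D, F}.
E --> B: {E}⁺ = {A, B, E}, which is not all of the attributes, so the left side is not a superkey — BCNF is violated.
Because {B} is non-prime and the left side of E --> B is not a superkey, the relation is not in 3NF.
No proper subset of a key has a non-prime attribute in its closure, so there is no partial dependency; 2NF holds.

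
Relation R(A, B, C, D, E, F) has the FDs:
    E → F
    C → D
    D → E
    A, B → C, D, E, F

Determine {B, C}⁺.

Start with {B, C}.
C → D applies; add {D} → now {B, C, D}.
D → E applies; add {E} → now {B, C, D, E}.
E → F applies; add {F} → now {B, C, D, E, F}.
No further FD applies.

{B, C, D, E, F}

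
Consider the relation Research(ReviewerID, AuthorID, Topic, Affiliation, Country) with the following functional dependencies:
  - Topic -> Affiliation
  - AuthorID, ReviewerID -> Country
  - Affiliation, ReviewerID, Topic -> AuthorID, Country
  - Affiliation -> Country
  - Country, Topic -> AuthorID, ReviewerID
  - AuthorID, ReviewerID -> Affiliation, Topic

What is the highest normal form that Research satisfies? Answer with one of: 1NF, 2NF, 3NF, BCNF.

2NF

Candidate keys: {AuthorID, ReviewerID}, {Topic}. Prime attributes: {AuthorID, ReviewerID, Topic}.
Affiliation -> Country: {Affiliation}⁺ = {Affiliation, Country}, which is not all of the attributes, so the left side is not a superkey — BCNF is violated.
Affiliation -> Country determines the non-prime attribute {Country} from a non-superkey — 3NF is violated.
No proper subset of a key has a non-prime attribute in its closure, so there is no partial dependency; 2NF holds.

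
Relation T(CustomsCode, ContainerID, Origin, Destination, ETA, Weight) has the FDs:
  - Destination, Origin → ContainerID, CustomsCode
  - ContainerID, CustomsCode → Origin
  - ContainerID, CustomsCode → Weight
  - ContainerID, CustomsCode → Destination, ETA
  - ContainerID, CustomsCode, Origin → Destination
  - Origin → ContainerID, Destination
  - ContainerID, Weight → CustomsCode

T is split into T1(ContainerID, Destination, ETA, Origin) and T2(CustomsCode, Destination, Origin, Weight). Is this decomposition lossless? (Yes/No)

Yes

T1 ∩ T2 = {Destination, Origin}; its closure under F is {ContainerID, CustomsCode, Destination, ETA, Origin, Weight}.
T1 is contained in that closure, so T1 ∩ T2 → T1 holds and the join is lossless.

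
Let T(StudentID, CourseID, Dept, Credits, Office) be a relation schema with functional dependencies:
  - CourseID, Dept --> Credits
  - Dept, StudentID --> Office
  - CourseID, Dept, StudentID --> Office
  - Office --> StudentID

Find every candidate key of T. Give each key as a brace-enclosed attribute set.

No FD produces {CourseID, Dept}, so they must be in every candidate key.
{CourseID, Dept, Office}⁺ = {CourseID, Credits, Dept, Office, StudentID} — all of the relation — so {CourseID, Dept, Office} is a candidate key.
{CourseID, Dept, StudentID}⁺ = {CourseID, Credits, Dept, Office, StudentID} — all of the relation — so {CourseID, Dept, StudentID} is a candidate key.
These are minimal and exhaustive — every other superkey contains one of them.

{CourseID, Dept, Office}, {CourseID, Dept, StudentID}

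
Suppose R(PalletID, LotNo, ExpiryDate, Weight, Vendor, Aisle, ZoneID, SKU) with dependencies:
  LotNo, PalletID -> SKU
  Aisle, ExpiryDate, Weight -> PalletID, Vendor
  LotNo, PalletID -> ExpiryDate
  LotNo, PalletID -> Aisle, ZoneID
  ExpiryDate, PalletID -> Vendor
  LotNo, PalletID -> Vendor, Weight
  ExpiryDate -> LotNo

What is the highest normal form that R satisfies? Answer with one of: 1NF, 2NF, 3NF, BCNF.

Candidate keys: {Aisle, ExpiryDate, Weight}, {ExpiryDate, PalletID}, {LotNo, PalletID}. Prime attributes: {Aisle, ExpiryDate, LotNo, PalletID, Weight}.
ExpiryDate -> LotNo: {ExpiryDate}⁺ = {ExpiryDate, LotNo}, which is not all of the attributes, so the left side is not a superkey — BCNF is violated.
Its right-hand attributes {LotNo} are all prime, as are those of every other non-superkey FD — the relation is in 3NF.

3NF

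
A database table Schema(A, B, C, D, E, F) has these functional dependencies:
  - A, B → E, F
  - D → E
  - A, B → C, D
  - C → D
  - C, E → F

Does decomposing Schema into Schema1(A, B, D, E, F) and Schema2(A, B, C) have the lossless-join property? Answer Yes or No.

Yes

The shared attributes are {A, B} and {A, B}⁺ = {A, B, C, D, E, F}.
Since Schema1 ⊆ {A, B, C, D, E, F}, the intersection is a superkey of Schema1; the decomposition is lossless.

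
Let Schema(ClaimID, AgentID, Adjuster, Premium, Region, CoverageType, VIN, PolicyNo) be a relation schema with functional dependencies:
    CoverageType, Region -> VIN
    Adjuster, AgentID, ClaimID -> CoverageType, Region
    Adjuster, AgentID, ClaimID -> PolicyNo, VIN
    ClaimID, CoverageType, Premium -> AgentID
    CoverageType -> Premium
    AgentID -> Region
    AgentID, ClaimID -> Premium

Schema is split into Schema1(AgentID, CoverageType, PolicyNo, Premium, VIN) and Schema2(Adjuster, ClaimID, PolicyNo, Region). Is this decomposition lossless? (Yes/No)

No

Schema1 ∩ Schema2 = {PolicyNo}; its closure under F is {PolicyNo}.
Neither Schema1 nor Schema2 is contained in that closure, so the decomposition is lossy.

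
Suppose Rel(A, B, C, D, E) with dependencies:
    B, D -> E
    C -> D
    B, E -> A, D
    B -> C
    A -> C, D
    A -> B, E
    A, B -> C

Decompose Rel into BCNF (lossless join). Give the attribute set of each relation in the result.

Candidate keys of the original relation: {A}, {B}.
{A, B, C, D, E}: {C} determines {C, D} here but is not a superkey — split on C -> D, giving {C, D} and {A, B, C, E}.
{C, D}: every determinant is a superkey — BCNF.
{A, B, C, E}: every determinant is a superkey — BCNF.

{A, B, C, E}; {C, D}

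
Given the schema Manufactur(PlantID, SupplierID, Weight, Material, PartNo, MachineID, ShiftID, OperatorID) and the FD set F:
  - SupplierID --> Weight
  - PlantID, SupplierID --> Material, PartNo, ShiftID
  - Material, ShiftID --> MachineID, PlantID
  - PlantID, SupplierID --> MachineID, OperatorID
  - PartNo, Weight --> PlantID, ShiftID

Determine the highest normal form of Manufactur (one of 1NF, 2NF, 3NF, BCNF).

1NF

Candidate keys: {Material, ShiftID, SupplierID}, {PartNo, SupplierID}, {PlantID, SupplierID}. Prime attributes: {Material, PartNo, PlantID, ShiftID, SupplierID}.
SupplierID --> Weight breaks BCNF: {SupplierID}⁺ = {SupplierID, Weight}, so {SupplierID} is not a superkey.
SupplierID --> Weight has non-prime {Weight} on the right and a non-superkey on the left, so 3NF fails.
Since {SupplierID} ⊂ {PartNo, SupplierID} and {SupplierID}⁺ ⊇ {Weight} with {Weight} non-prime, there is a partial dependency; 2NF fails.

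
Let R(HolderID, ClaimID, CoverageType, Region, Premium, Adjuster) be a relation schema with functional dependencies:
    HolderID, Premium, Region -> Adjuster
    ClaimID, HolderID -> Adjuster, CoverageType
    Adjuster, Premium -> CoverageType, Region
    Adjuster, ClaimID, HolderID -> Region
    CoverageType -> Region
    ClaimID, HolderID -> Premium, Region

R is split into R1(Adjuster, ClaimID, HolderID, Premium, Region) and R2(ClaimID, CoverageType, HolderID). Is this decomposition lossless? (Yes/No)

R1 ∩ R2 = {ClaimID, HolderID}; its closure under F is {Adjuster, ClaimID, CoverageType, HolderID, Premium, Region}.
Since R1 ⊆ {Adjuster, ClaimID, CoverageType, HolderID, Premium, Region}, the intersection is a superkey of R1; the decomposition is lossless.

Yes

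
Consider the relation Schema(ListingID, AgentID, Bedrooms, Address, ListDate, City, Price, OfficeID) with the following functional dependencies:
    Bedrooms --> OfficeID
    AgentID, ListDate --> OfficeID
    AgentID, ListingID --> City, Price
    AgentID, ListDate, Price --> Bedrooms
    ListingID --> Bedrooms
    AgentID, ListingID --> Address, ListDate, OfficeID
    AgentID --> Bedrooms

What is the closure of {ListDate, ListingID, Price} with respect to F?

Start with {ListDate, ListingID, Price}.
ListingID --> Bedrooms applies; add {Bedrooms} → now {Bedrooms, ListDate, ListingID, Price}.
Bedrooms --> OfficeID applies; add {OfficeID} → now {Bedrooms, ListDate, ListingID, OfficeID, Price}.
No further FD applies.

{Bedrooms, ListDate, ListingID, OfficeID, Price}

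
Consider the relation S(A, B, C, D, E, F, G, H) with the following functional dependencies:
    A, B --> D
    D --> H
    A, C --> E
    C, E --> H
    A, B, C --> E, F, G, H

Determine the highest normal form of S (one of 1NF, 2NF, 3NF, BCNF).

Candidate key: {A, B, C}. Prime attributes: {A, B, C}.
A, B --> D breaks BCNF: {A, B}⁺ = {A, B, D, H}, so {A, B} is not a superkey.
A, B --> D determines the non-prime attribute {D} from a non-superkey — 3NF is violated.
{A, B} is a proper subset of the key {A, B, C}, and {A, B}⁺ contains the non-prime attributes {D, H} — a partial dependency, so 2NF is violated.

1NF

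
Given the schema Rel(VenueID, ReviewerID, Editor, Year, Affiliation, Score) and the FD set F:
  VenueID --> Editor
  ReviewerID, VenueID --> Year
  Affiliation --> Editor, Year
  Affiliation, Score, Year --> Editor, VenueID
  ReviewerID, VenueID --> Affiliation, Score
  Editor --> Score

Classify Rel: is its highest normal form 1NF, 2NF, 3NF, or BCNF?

1NF

Candidate keys: {Affiliation, ReviewerID}, {ReviewerID, VenueID}. Prime attributes: {Affiliation, ReviewerID, VenueID}.
VenueID --> Editor: {VenueID}⁺ = {Editor, Score, VenueID}, which is not all of the attributes, so the left side is not a superkey — BCNF is violated.
VenueID --> Editor has non-prime {Editor} on the right and a non-superkey on the left, so 3NF fails.
The proper key subset {Affiliation} of {Affiliation, ReviewerID} determines non-prime {Editor, Score, Year}, so the relation is not even in 2NF.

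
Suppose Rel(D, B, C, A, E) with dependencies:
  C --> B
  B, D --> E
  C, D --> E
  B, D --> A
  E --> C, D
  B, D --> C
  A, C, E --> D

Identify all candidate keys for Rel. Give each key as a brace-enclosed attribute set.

{B, D}, {C, D}, {E}

Closure of {E} is {A, B, C, D, E}, the whole schema; {E} is a candidate key.
Closure of {B, D} is {A, B, C, D, E}, the whole schema; {B, D} is a candidate key.
Closure of {C, D} is {A, B, C, D, E}, the whole schema; {C, D} is a candidate key.
No proper subset of any of these is a key, and no other minimal superkey exists.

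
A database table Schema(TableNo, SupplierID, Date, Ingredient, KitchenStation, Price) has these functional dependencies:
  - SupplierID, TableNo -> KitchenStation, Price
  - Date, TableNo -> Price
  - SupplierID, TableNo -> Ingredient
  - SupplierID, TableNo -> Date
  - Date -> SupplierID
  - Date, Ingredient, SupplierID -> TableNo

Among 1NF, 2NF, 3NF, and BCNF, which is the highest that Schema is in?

3NF

Candidate keys: {Date, Ingredient}, {Date, TableNo}, {SupplierID, TableNo}. Prime attributes: {Date, Ingredient, SupplierID, TableNo}.
For Date -> SupplierID we have {Date}⁺ = {Date, SupplierID}; {Date} is not a superkey, so BCNF fails.
Since {SupplierID} ⊆ prime attributes and every other non-superkey FD also has a prime right side, the schema is in 3NF.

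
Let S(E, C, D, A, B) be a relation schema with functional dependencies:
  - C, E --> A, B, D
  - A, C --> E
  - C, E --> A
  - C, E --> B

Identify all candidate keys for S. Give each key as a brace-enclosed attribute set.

{A, C}, {C, E}

No FD produces {C}, so it must be in every candidate key.
{A, C}⁺ = {A, B, C, D, E}, which is every attribute, so {A, C} is a candidate key.
{C, E}⁺ = {A, B, C, D, E}, which is every attribute, so {C, E} is a candidate key.
Any other superkey properly contains one of these, so there are no further candidate keys.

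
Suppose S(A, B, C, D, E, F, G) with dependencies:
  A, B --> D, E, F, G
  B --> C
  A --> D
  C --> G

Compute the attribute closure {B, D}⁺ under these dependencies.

Start with {B, D}.
B --> C applies; add {C} → now {B, C, D}.
C --> G applies; add {G} → now {B, C, D, G}.
No further FD applies.

{B, C, D, G}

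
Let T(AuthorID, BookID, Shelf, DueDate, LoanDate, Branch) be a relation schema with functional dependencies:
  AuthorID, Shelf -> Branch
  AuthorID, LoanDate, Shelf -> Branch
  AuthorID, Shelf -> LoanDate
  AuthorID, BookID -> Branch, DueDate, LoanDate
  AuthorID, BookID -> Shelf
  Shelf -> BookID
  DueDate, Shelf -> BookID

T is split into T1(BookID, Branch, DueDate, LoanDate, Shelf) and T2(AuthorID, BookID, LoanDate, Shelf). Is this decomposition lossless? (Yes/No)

T1 ∩ T2 = {BookID, LoanDate, Shelf}; its closure under F is {BookID, LoanDate, Shelf}.
The closure covers neither T1 nor T2 entirely; the join is not lossless.

No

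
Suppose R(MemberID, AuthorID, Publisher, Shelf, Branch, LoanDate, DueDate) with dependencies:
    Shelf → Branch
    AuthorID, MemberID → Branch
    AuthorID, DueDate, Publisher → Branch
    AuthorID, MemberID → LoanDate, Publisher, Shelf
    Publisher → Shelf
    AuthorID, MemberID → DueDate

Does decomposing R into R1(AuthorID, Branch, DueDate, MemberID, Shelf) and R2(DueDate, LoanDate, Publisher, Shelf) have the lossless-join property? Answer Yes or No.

R1 ∩ R2 = {DueDate, Shelf}; its closure under F is {Branch, DueDate, Shelf}.
Neither R1 nor R2 is contained in that closure, so the decomposition is lossy.

No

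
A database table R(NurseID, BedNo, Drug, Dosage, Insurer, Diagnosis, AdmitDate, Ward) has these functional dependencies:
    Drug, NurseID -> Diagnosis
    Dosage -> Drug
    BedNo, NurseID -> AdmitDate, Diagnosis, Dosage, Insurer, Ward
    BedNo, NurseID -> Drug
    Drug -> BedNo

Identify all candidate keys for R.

No FD produces {NurseID}, so it must be in every candidate key.
Closure of {BedNo, NurseID} is {AdmitDate, BedNo, Diagnosis, Dosage, Drug, Insurer, NurseID, Ward}, the whole schema; {BedNo, NurseID} is a candidate key.
Closure of {Dosage, NurseID} is {AdmitDate, BedNo, Diagnosis, Dosage, Drug, Insurer, NurseID, Ward}, the whole schema; {Dosage, NurseID} is a candidate key.
Closure of {Drug, NurseID} is {AdmitDate, BedNo, Diagnosis, Dosage, Drug, Insurer, NurseID, Ward}, the whole schema; {Drug, NurseID} is a candidate key.
These are minimal and exhaustive — every other superkey contains one of them.

{BedNo, NurseID}, {Dosage, NurseID}, {Drug, NurseID}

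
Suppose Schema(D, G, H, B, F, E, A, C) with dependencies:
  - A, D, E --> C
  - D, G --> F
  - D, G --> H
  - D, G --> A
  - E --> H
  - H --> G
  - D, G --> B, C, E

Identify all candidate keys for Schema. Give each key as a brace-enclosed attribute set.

{D} never appears on the right of any FD, so every key must include it.
Closure of {D, E} is {A, B, C, D, E, F, G, H}, the whole schema; {D, E} is a candidate key.
Closure of {D, G} is {A, B, C, D, E, F, G, H}, the whole schema; {D, G} is a candidate key.
Closure of {D, H} is {A, B, C, D, E, F, G, H}, the whole schema; {D, H} is a candidate key.
These are minimal and exhaustive — every other superkey contains one of them.

{D, E}, {D, G}, {D, H}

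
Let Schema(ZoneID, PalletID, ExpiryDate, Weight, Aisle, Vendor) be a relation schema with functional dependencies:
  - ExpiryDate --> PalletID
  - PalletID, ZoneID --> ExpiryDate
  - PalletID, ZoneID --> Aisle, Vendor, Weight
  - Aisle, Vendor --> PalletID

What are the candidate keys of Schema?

{ZoneID} never appears on the right of any FD, so every key must include it.
{ExpiryDate, ZoneID}⁺ = {Aisle, ExpiryDate, PalletID, Vendor, Weight, ZoneID}, which is every attribute, so {ExpiryDate, ZoneID} is a candidate key.
{PalletID, ZoneID}⁺ = {Aisle, ExpiryDate, PalletID, Vendor, Weight, ZoneID}, which is every attribute, so {PalletID, ZoneID} is a candidate key.
{Aisle, Vendor, ZoneID}⁺ = {Aisle, ExpiryDate, PalletID, Vendor, Weight, ZoneID}, which is every attribute, so {Aisle, Vendor, ZoneID} is a candidate key.
No proper subset of any of these is a key, and no other minimal superkey exists.

{Aisle, Vendor, ZoneID}, {ExpiryDate, ZoneID}, {PalletID, ZoneID}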